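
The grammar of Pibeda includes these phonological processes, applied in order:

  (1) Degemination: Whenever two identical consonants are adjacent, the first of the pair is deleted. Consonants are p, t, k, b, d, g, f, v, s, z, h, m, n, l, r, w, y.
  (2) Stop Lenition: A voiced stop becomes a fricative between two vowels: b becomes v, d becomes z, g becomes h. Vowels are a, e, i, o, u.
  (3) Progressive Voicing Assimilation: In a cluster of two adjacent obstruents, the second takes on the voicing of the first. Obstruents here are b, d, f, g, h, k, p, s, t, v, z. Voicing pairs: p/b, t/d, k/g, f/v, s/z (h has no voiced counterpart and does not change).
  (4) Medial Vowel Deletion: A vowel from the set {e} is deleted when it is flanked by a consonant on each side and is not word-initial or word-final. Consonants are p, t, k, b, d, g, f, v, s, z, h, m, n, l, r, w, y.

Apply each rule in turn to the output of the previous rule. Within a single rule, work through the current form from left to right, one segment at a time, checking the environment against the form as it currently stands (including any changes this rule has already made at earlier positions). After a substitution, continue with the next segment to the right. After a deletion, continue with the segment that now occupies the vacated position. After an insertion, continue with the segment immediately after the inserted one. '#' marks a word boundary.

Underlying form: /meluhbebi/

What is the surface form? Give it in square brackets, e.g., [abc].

(1) Degemination: no change — [meluhbebi]
(2) Stop Lenition: [meluhbebi] → [meluhbevi]
(3) Progressive Voicing Assimilation: [meluhbevi] → [meluhpevi]
(4) Medial Vowel Deletion: [meluhpevi] → [mluhpvi]

[mluhpvi]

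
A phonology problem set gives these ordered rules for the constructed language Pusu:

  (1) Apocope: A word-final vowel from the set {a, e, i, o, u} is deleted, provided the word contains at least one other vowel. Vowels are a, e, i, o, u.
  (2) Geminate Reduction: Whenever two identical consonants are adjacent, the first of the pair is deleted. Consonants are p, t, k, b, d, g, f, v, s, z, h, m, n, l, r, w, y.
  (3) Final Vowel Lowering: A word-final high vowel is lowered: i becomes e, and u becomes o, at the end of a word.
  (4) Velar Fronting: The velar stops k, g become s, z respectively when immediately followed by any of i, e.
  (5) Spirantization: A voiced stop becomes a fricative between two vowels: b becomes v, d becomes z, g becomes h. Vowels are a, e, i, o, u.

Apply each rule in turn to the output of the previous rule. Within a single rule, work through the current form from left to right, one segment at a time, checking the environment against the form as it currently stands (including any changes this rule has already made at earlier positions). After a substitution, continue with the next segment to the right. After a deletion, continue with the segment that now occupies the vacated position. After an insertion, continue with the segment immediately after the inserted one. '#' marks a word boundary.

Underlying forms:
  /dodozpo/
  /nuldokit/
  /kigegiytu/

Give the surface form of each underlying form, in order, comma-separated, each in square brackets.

/dodozpo/:
  (1) Apocope: [dodozpo] → [dodozp]
  (2) Geminate Reduction: no change — [dodozp]
  (3) Final Vowel Lowering: no change — [dodozp]
  (4) Velar Fronting: no change — [dodozp]
  (5) Spirantization: [dodozp] → [dozozp]
/nuldokit/:
  (1) Apocope: no change — [nuldokit]
  (2) Geminate Reduction: no change — [nuldokit]
  (3) Final Vowel Lowering: no change — [nuldokit]
  (4) Velar Fronting: [nuldokit] → [nuldosit]
  (5) Spirantization: no change — [nuldosit]
/kigegiytu/:
  (1) Apocope: [kigegiytu] → [kigegiyt]
  (2) Geminate Reduction: no change — [kigegiyt]
  (3) Final Vowel Lowering: no change — [kigegiyt]
  (4) Velar Fronting: [kigegiyt] → [sizeziyt]
  (5) Spirantization: no change — [sizeziyt]

[dozozp], [nuldosit], [sizeziyt]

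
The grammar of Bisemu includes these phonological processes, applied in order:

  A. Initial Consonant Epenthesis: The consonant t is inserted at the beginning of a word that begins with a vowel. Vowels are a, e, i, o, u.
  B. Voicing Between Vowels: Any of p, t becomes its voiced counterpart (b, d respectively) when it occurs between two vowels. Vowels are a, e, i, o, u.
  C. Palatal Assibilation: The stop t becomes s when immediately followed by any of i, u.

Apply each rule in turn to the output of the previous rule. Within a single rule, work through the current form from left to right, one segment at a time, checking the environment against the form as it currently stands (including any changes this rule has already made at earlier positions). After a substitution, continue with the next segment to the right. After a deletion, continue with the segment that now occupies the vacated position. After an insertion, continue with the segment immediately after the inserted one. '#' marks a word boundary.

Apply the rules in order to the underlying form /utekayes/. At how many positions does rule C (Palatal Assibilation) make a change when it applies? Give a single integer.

1

A Initial Consonant Epenthesis: [utekayes] → [tutekayes]
B Voicing Between Vowels: [tutekayes] → [tudekayes]
C Palatal Assibilation: [tudekayes] → [sudekayes]
Rule C changed 1 position(s).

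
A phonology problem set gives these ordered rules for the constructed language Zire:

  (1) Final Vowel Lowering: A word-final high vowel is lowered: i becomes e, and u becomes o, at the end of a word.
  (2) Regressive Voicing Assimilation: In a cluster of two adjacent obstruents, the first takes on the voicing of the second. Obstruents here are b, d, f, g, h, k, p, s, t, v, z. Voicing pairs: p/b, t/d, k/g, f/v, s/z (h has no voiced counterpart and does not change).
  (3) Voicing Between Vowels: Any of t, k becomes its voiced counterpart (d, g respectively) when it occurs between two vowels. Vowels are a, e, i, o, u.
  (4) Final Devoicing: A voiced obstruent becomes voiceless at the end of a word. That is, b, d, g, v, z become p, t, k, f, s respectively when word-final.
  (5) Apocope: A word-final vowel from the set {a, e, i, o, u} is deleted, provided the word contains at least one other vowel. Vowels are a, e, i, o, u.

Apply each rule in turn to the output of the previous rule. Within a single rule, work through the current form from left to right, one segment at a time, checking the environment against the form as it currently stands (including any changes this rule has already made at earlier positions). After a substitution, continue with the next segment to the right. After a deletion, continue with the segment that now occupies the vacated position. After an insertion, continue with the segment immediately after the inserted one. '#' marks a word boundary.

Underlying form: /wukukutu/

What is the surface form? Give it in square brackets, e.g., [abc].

(1) Final Vowel Lowering: [wukukutu] → [wukukuto]
(2) Regressive Voicing Assimilation: no change — [wukukuto]
(3) Voicing Between Vowels: [wukukuto] → [wugugudo]
(4) Final Devoicing: no change — [wugugudo]
(5) Apocope: [wugugudo] → [wugugud]

[wugugud]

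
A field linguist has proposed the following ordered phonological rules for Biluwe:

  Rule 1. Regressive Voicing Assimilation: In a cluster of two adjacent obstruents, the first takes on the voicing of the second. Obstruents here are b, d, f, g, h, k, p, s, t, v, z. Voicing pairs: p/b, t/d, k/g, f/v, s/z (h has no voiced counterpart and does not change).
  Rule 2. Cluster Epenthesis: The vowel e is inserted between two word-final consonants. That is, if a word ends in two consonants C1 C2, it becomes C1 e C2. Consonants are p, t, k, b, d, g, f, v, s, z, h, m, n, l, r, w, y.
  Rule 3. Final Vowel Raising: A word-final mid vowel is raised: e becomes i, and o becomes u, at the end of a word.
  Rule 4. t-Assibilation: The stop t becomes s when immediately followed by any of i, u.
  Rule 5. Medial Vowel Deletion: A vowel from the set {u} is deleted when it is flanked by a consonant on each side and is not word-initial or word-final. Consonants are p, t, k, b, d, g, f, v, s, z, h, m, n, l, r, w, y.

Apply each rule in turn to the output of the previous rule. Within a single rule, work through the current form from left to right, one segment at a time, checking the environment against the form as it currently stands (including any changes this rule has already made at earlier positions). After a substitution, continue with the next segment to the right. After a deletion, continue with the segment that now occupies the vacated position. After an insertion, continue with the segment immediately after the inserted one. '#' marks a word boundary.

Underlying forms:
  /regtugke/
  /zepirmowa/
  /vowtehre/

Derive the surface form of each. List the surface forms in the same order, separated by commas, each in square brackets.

[rekskki], [zepirmowa], [vowtehri]

/regtugke/:
  Rule 1 Regressive Voicing Assimilation: [regtugke] → [rektukke]
  Rule 2 Cluster Epenthesis: no change — [rektukke]
  Rule 3 Final Vowel Raising: [rektukke] → [rektukki]
  Rule 4 t-Assibilation: [rektukki] → [reksukki]
  Rule 5 Medial Vowel Deletion: [reksukki] → [rekskki]
/zepirmowa/:
  Rule 1 Regressive Voicing Assimilation: no change — [zepirmowa]
  Rule 2 Cluster Epenthesis: no change — [zepirmowa]
  Rule 3 Final Vowel Raising: no change — [zepirmowa]
  Rule 4 t-Assibilation: no change — [zepirmowa]
  Rule 5 Medial Vowel Deletion: no change — [zepirmowa]
/vowtehre/:
  Rule 1 Regressive Voicing Assimilation: no change — [vowtehre]
  Rule 2 Cluster Epenthesis: no change — [vowtehre]
  Rule 3 Final Vowel Raising: [vowtehre] → [vowtehri]
  Rule 4 t-Assibilation: no change — [vowtehri]
  Rule 5 Medial Vowel Deletion: no change — [vowtehri]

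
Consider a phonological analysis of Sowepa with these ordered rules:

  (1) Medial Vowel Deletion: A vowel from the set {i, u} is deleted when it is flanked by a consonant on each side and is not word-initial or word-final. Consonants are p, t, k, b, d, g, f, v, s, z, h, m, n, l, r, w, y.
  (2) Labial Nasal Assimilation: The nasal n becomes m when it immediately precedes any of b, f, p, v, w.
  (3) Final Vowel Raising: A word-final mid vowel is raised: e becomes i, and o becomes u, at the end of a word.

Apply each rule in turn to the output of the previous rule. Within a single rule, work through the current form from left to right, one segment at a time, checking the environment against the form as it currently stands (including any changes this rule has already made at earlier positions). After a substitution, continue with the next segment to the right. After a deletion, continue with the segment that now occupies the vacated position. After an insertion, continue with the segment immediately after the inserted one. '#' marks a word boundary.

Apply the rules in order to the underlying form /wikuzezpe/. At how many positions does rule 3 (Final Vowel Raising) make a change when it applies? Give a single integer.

(1) Medial Vowel Deletion: [wikuzezpe] → [wkzezpe]
(2) Labial Nasal Assimilation: no change — [wkzezpe]
(3) Final Vowel Raising: [wkzezpe] → [wkzezpi]
Rule 3 changed 1 position(s).

1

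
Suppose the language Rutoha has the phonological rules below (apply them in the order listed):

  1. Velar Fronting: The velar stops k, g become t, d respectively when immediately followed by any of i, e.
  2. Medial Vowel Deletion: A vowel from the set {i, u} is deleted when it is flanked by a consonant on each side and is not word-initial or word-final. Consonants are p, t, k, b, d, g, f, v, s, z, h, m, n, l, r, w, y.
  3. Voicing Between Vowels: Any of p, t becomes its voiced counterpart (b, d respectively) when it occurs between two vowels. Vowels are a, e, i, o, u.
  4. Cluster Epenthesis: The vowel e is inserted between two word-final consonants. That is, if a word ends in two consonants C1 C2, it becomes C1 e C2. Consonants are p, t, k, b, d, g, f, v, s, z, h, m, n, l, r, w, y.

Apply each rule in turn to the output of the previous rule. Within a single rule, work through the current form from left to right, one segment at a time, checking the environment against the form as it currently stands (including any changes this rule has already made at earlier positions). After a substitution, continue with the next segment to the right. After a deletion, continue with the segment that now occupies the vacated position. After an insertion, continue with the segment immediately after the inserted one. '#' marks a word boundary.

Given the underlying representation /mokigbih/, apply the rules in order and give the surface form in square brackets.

1 Velar Fronting: [mokigbih] → [motigbih]
2 Medial Vowel Deletion: [motigbih] → [motgbh]
3 Voicing Between Vowels: no change — [motgbh]
4 Cluster Epenthesis: [motgbh] → [motgbeh]

[motgbeh]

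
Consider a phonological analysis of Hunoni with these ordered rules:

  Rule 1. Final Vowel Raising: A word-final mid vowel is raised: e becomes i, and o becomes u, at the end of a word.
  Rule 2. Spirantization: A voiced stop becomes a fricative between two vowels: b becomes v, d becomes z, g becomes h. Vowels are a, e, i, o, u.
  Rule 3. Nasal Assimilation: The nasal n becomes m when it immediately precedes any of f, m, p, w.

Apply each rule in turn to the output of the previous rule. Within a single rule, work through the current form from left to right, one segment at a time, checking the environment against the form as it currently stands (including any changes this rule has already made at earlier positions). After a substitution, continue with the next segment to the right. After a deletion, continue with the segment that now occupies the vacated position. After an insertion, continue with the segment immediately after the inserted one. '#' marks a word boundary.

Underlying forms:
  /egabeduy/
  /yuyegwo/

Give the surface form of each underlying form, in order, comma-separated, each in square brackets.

/egabeduy/:
  Rule 1 Final Vowel Raising: no change — [egabeduy]
  Rule 2 Spirantization: [egabeduy] → [ehavezuy]
  Rule 3 Nasal Assimilation: no change — [ehavezuy]
/yuyegwo/:
  Rule 1 Final Vowel Raising: [yuyegwo] → [yuyegwu]
  Rule 2 Spirantization: no change — [yuyegwu]
  Rule 3 Nasal Assimilation: no change — [yuyegwu]

[ehavezuy], [yuyegwu]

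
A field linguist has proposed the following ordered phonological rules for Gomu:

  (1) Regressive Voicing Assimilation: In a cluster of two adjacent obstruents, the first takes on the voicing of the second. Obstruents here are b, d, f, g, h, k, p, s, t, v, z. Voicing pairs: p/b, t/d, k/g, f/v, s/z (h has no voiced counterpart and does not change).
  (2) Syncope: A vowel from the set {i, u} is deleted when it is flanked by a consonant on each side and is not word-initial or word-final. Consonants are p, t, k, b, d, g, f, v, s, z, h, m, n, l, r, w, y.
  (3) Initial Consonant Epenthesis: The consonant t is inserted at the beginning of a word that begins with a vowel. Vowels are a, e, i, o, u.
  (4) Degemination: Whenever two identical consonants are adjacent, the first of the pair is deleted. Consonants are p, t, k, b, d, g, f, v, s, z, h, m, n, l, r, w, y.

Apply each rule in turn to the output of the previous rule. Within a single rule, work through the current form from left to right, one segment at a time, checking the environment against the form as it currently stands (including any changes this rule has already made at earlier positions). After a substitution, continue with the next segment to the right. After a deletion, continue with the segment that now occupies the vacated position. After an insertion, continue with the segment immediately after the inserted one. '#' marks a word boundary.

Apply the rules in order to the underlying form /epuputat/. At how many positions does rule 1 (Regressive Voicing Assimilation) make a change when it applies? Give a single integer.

(1) Regressive Voicing Assimilation: no change — [epuputat]
(2) Syncope: [epuputat] → [epptat]
(3) Initial Consonant Epenthesis: [epptat] → [tepptat]
(4) Degemination: [tepptat] → [teptat]
Rule 1 changed 0 position(s).

0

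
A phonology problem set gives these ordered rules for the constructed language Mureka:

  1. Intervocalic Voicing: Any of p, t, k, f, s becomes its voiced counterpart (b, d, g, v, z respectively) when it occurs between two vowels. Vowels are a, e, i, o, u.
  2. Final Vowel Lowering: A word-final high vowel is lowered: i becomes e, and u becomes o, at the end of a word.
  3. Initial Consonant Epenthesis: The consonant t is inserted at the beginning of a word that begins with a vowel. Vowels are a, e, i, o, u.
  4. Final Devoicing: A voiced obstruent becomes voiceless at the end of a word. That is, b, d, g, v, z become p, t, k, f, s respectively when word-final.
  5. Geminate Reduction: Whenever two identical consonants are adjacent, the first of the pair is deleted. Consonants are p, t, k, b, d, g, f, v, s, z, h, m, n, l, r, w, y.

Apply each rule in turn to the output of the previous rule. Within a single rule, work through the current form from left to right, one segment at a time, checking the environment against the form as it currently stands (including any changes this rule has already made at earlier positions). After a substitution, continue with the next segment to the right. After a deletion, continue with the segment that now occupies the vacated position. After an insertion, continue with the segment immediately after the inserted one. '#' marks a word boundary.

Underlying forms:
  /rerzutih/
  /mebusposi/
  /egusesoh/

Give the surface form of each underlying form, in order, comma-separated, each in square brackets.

/rerzutih/:
  1 Intervocalic Voicing: [rerzutih] → [rerzudih]
  2 Final Vowel Lowering: no change — [rerzudih]
  3 Initial Consonant Epenthesis: no change — [rerzudih]
  4 Final Devoicing: no change — [rerzudih]
  5 Geminate Reduction: no change — [rerzudih]
/mebusposi/:
  1 Intervocalic Voicing: [mebusposi] → [mebuspozi]
  2 Final Vowel Lowering: [mebuspozi] → [mebuspoze]
  3 Initial Consonant Epenthesis: no change — [mebuspoze]
  4 Final Devoicing: no change — [mebuspoze]
  5 Geminate Reduction: no change — [mebuspoze]
/egusesoh/:
  1 Intervocalic Voicing: [egusesoh] → [eguzezoh]
  2 Final Vowel Lowering: no change — [eguzezoh]
  3 Initial Consonant Epenthesis: [eguzezoh] → [teguzezoh]
  4 Final Devoicing: no change — [teguzezoh]
  5 Geminate Reduction: no change — [teguzezoh]

[rerzudih], [mebuspoze], [teguzezoh]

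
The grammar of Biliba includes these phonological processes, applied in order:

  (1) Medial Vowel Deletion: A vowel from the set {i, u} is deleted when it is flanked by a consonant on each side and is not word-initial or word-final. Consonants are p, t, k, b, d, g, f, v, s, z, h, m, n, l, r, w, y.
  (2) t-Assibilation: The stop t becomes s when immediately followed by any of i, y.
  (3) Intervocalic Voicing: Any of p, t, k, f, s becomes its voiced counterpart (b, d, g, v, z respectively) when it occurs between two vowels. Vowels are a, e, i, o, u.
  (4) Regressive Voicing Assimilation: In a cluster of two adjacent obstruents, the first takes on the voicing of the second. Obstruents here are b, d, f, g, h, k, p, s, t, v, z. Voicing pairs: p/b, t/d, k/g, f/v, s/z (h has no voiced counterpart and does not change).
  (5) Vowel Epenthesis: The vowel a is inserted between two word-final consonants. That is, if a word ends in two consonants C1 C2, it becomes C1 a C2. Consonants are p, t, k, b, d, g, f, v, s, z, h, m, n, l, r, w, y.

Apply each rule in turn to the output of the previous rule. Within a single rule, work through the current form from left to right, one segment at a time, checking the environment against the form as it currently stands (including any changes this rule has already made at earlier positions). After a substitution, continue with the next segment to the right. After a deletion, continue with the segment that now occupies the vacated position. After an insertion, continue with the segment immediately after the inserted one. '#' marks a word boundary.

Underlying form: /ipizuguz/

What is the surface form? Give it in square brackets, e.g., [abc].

[ibzgaz]

(1) Medial Vowel Deletion: [ipizuguz] → [ipzgz]
(2) t-Assibilation: no change — [ipzgz]
(3) Intervocalic Voicing: no change — [ipzgz]
(4) Regressive Voicing Assimilation: [ipzgz] → [ibzgz]
(5) Vowel Epenthesis: [ibzgz] → [ibzgaz]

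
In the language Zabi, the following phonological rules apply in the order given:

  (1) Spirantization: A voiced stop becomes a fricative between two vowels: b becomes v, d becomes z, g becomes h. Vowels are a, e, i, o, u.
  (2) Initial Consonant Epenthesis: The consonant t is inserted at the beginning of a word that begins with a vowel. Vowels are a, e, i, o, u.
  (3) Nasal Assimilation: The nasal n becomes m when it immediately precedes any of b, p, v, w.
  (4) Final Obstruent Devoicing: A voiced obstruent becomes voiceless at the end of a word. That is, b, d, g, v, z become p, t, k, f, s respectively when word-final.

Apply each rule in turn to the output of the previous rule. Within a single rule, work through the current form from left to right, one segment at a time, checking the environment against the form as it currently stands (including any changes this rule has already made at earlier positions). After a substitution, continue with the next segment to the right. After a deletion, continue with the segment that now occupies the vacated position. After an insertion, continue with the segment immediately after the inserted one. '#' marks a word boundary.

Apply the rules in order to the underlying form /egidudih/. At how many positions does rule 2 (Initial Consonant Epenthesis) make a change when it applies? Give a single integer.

(1) Spirantization: [egidudih] → [ehizuzih]
(2) Initial Consonant Epenthesis: [ehizuzih] → [tehizuzih]
(3) Nasal Assimilation: no change — [tehizuzih]
(4) Final Obstruent Devoicing: no change — [tehizuzih]
Rule 2 changed 1 position(s).

1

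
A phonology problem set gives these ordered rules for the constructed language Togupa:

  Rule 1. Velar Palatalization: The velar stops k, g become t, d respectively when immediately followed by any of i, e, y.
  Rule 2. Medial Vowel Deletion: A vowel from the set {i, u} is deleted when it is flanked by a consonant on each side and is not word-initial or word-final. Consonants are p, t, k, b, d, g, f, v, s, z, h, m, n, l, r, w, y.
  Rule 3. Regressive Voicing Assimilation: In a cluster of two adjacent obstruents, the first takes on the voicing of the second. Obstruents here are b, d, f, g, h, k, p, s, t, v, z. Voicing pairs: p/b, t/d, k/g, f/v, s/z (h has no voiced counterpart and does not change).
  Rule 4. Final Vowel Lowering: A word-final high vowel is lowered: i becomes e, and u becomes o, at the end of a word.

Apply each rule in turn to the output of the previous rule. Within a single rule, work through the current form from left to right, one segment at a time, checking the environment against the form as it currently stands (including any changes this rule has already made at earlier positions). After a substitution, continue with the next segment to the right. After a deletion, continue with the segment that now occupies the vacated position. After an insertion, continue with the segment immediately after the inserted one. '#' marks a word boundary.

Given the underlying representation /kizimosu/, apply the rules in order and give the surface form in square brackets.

Rule 1 Velar Palatalization: [kizimosu] → [tizimosu]
Rule 2 Medial Vowel Deletion: [tizimosu] → [tzmosu]
Rule 3 Regressive Voicing Assimilation: [tzmosu] → [dzmosu]
Rule 4 Final Vowel Lowering: [dzmosu] → [dzmoso]

[dzmoso]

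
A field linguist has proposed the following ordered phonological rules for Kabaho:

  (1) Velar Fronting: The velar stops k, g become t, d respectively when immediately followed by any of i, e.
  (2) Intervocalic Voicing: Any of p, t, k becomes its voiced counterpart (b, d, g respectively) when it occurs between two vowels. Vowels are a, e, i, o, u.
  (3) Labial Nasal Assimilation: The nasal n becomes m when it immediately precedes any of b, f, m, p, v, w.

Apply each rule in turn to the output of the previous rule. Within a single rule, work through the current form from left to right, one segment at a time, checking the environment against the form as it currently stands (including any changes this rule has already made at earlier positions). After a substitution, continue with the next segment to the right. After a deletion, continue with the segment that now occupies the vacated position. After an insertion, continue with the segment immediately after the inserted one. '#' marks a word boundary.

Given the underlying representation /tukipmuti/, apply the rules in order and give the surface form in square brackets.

(1) Velar Fronting: [tukipmuti] → [tutipmuti]
(2) Intervocalic Voicing: [tutipmuti] → [tudipmudi]
(3) Labial Nasal Assimilation: no change — [tudipmudi]

[tudipmudi]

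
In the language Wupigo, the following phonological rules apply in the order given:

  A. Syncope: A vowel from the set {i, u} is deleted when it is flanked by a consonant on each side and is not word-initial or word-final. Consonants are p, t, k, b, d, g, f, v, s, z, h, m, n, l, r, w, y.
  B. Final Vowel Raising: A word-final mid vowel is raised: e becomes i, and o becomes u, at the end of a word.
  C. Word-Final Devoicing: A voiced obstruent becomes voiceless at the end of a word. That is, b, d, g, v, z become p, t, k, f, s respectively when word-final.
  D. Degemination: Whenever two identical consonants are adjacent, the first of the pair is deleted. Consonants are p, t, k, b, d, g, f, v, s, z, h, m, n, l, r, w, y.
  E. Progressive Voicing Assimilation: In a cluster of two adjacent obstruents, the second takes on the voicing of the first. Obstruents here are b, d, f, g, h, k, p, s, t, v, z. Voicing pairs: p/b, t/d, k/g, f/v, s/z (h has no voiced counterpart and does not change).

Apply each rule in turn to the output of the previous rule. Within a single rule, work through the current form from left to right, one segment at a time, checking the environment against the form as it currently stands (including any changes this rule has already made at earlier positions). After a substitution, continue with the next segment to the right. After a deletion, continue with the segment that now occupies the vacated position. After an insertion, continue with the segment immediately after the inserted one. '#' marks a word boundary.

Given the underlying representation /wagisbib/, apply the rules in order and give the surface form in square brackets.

A Syncope: [wagisbib] → [wagsbb]
B Final Vowel Raising: no change — [wagsbb]
C Word-Final Devoicing: [wagsbb] → [wagsbp]
D Degemination: no change — [wagsbp]
E Progressive Voicing Assimilation: [wagsbp] → [wagzbb]

[wagzbb]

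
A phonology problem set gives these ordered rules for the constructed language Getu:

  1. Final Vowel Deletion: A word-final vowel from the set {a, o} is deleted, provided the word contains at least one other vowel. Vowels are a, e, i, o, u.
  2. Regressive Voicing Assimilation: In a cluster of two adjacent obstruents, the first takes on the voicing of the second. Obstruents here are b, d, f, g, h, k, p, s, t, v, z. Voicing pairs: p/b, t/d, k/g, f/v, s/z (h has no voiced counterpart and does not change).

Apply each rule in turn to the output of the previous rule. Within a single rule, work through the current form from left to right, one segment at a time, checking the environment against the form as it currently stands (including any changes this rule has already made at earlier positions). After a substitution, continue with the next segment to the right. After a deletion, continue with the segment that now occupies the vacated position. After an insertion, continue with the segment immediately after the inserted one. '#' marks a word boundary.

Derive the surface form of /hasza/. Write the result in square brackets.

[hazz]

1 Final Vowel Deletion: [hasza] → [hasz]
2 Regressive Voicing Assimilation: [hasz] → [hazz]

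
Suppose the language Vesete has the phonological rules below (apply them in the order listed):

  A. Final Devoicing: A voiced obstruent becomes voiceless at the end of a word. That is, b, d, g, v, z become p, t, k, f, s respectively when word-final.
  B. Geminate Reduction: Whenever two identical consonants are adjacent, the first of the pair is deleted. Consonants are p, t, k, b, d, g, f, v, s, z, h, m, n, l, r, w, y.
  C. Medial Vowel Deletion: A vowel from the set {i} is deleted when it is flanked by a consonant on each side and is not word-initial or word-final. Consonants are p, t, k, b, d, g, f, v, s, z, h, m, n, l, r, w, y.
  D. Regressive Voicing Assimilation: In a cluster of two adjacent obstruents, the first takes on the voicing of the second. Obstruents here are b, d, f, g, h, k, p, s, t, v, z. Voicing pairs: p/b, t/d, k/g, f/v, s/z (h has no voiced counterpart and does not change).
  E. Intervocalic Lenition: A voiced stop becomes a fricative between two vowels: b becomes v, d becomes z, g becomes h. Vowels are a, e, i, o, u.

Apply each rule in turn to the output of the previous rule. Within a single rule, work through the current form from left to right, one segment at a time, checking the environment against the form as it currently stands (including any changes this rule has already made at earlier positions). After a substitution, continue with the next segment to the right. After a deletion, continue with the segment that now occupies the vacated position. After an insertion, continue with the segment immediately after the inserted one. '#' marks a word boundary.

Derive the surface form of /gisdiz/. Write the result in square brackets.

[kzts]

A Final Devoicing: [gisdiz] → [gisdis]
B Geminate Reduction: no change — [gisdis]
C Medial Vowel Deletion: [gisdis] → [gsds]
D Regressive Voicing Assimilation: [gsds] → [kzts]
E Intervocalic Lenition: no change — [kzts]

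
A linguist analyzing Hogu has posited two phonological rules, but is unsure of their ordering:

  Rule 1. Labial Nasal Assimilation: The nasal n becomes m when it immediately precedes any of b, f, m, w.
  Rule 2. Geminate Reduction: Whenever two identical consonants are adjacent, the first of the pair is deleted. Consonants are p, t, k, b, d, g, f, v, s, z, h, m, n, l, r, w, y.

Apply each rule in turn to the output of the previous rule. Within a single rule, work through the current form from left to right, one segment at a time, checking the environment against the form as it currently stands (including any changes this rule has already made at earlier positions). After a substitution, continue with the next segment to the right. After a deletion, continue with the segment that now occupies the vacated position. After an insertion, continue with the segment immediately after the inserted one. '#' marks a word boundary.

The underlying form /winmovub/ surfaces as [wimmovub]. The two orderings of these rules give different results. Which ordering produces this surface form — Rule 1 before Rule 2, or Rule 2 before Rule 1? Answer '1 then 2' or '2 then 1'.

2 then 1

Order 1 then 2:
  1 Labial Nasal Assimilation: [winmovub] → [wimmovub]
  2 Geminate Reduction: [wimmovub] → [wimovub]
  result: [wimovub]
Order 2 then 1:
  2 Geminate Reduction: no change — [winmovub]
  1 Labial Nasal Assimilation: [winmovub] → [wimmovub]
  result: [wimmovub]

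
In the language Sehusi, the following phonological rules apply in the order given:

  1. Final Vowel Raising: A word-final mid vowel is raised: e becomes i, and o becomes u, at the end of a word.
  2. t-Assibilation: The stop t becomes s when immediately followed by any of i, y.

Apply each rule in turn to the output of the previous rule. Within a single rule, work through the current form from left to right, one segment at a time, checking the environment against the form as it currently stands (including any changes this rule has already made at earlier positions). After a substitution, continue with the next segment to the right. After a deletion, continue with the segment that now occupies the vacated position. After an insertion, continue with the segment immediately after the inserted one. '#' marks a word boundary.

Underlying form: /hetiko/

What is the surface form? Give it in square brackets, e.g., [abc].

1 Final Vowel Raising: [hetiko] → [hetiku]
2 t-Assibilation: [hetiku] → [hesiku]

[hesiku]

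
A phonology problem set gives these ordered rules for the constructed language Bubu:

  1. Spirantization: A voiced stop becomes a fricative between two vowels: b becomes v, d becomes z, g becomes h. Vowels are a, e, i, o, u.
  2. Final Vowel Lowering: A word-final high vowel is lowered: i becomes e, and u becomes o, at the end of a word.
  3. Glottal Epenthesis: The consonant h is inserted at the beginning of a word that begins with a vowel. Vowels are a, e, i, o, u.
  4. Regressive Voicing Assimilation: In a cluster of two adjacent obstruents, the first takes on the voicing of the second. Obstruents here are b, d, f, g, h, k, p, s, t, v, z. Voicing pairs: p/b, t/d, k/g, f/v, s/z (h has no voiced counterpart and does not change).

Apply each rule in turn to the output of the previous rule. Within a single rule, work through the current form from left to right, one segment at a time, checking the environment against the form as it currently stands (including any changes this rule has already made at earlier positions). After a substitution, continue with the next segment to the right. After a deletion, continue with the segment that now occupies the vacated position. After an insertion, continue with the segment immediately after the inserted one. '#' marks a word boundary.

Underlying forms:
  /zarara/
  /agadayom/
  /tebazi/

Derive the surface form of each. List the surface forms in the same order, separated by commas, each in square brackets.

/zarara/:
  1 Spirantization: no change — [zarara]
  2 Final Vowel Lowering: no change — [zarara]
  3 Glottal Epenthesis: no change — [zarara]
  4 Regressive Voicing Assimilation: no change — [zarara]
/agadayom/:
  1 Spirantization: [agadayom] → [ahazayom]
  2 Final Vowel Lowering: no change — [ahazayom]
  3 Glottal Epenthesis: [ahazayom] → [hahazayom]
  4 Regressive Voicing Assimilation: no change — [hahazayom]
/tebazi/:
  1 Spirantization: [tebazi] → [tevazi]
  2 Final Vowel Lowering: [tevazi] → [tevaze]
  3 Glottal Epenthesis: no change — [tevaze]
  4 Regressive Voicing Assimilation: no change — [tevaze]

[zarara], [hahazayom], [tevaze]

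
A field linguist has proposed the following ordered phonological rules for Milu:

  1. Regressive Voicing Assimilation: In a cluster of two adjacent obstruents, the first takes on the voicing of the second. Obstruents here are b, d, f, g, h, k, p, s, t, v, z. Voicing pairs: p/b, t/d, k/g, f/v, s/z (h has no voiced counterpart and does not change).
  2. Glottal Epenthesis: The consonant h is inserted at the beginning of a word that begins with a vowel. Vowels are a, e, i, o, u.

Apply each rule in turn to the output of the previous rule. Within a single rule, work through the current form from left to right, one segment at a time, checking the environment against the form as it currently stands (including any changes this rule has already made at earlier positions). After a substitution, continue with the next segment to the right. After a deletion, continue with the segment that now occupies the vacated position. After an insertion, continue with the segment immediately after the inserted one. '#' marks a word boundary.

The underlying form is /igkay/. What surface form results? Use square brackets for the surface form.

1 Regressive Voicing Assimilation: [igkay] → [ikkay]
2 Glottal Epenthesis: [ikkay] → [hikkay]

[hikkay]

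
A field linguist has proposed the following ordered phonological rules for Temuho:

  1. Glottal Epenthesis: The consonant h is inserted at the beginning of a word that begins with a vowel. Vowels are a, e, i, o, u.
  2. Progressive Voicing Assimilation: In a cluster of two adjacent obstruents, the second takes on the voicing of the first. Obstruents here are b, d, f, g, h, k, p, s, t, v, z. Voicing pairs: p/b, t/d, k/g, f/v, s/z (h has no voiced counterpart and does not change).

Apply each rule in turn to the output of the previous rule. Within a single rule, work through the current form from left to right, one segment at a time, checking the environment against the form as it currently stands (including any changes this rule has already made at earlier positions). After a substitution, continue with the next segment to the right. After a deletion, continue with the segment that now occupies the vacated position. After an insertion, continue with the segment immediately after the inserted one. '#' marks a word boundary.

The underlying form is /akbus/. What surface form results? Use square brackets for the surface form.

1 Glottal Epenthesis: [akbus] → [hakbus]
2 Progressive Voicing Assimilation: [hakbus] → [hakpus]

[hakpus]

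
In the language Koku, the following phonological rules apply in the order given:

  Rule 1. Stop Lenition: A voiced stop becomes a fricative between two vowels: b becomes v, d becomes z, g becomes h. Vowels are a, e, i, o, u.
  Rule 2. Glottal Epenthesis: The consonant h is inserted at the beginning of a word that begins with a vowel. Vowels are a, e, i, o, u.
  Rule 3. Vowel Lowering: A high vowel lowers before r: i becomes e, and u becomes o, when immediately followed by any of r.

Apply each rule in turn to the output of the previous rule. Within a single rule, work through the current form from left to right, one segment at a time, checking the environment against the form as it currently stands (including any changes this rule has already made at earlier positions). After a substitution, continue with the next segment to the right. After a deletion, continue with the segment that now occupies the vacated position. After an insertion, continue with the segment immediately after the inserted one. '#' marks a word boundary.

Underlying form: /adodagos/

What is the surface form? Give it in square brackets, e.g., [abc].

Rule 1 Stop Lenition: [adodagos] → [azozahos]
Rule 2 Glottal Epenthesis: [azozahos] → [hazozahos]
Rule 3 Vowel Lowering: no change — [hazozahos]

[hazozahos]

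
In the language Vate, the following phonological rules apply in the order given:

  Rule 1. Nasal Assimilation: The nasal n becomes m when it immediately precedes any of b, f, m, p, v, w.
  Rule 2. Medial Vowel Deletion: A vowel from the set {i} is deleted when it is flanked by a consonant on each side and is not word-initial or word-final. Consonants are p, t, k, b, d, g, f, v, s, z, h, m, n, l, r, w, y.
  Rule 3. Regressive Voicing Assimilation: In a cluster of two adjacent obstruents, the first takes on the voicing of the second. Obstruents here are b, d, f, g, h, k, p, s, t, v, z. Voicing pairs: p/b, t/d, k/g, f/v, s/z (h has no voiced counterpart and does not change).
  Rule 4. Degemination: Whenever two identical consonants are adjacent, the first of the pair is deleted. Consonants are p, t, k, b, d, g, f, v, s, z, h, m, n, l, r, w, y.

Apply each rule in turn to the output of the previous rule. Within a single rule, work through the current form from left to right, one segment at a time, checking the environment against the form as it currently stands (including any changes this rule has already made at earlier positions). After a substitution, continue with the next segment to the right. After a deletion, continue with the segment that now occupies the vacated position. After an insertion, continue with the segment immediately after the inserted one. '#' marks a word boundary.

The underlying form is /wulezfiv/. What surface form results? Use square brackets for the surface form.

Rule 1 Nasal Assimilation: no change — [wulezfiv]
Rule 2 Medial Vowel Deletion: [wulezfiv] → [wulezfv]
Rule 3 Regressive Voicing Assimilation: [wulezfv] → [wulesvv]
Rule 4 Degemination: [wulesvv] → [wulesv]

[wulesv]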